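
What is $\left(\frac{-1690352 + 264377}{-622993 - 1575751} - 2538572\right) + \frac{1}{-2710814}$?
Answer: $- \frac{7565432593980344723}{2980193008808} \approx -2.5386 \cdot 10^{6}$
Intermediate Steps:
$\left(\frac{-1690352 + 264377}{-622993 - 1575751} - 2538572\right) + \frac{1}{-2710814} = \left(- \frac{1425975}{-2198744} - 2538572\right) - \frac{1}{2710814} = \left(\left(-1425975\right) \left(- \frac{1}{2198744}\right) - 2538572\right) - \frac{1}{2710814} = \left(\frac{1425975}{2198744} - 2538572\right) - \frac{1}{2710814} = - \frac{5581668527593}{2198744} - \frac{1}{2710814} = - \frac{7565432593980344723}{2980193008808}$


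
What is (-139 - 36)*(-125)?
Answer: 21875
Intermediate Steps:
(-139 - 36)*(-125) = -175*(-125) = 21875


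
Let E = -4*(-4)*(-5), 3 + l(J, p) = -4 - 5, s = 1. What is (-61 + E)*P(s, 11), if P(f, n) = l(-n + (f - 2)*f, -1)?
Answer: 1692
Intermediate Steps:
l(J, p) = -12 (l(J, p) = -3 + (-4 - 5) = -3 - 9 = -12)
P(f, n) = -12
E = -80 (E = 16*(-5) = -80)
(-61 + E)*P(s, 11) = (-61 - 80)*(-12) = -141*(-12) = 1692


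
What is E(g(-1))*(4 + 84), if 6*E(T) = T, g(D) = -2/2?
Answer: -44/3 ≈ -14.667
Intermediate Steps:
g(D) = -1 (g(D) = -2*1/2 = -1)
E(T) = T/6
E(g(-1))*(4 + 84) = ((1/6)*(-1))*(4 + 84) = -1/6*88 = -44/3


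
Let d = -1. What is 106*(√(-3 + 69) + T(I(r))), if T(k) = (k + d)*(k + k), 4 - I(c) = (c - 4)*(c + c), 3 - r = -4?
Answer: 314184 + 106*√66 ≈ 3.1505e+5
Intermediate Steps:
r = 7 (r = 3 - 1*(-4) = 3 + 4 = 7)
I(c) = 4 - 2*c*(-4 + c) (I(c) = 4 - (c - 4)*(c + c) = 4 - (-4 + c)*2*c = 4 - 2*c*(-4 + c))
T(k) = 2*k*(-1 + k) (T(k) = (k - 1)*(k + k) = (-1 + k)*(2*k) = 2*k*(-1 + k))
106*(√(-3 + 69) + T(I(r))) = 106*(√(-3 + 69) + 2*(4 - 2*7² + 8*7)*(-1 + (4 - 2*7² + 8*7))) = 106*(√66 + 2*(4 - 2*49 + 56)*(-1 + (4 - 2*49 + 56))) = 106*(√66 + 2*(4 - 98 + 56)*(-1 + (4 - 98 + 56))) = 106*(√66 + 2*(-38)*(-1 - 38)) = 106*(√66 + 2*(-38)*(-39)) = 106*(√66 + 2964) = 106*(2964 + √66) = 314184 + 106*√66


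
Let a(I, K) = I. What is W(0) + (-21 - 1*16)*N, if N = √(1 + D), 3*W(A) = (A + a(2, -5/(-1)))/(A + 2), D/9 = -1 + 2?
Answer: ⅓ - 37*√10 ≈ -116.67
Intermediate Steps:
D = 9 (D = 9*(-1 + 2) = 9*1 = 9)
W(A) = ⅓ (W(A) = ((A + 2)/(A + 2))/3 = ((2 + A)/(2 + A))/3 = (⅓)*1 = ⅓)
N = √10 (N = √(1 + 9) = √10 ≈ 3.1623)
W(0) + (-21 - 1*16)*N = ⅓ + (-21 - 1*16)*√10 = ⅓ + (-21 - 16)*√10 = ⅓ - 37*√10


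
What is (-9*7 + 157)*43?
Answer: 4042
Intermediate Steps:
(-9*7 + 157)*43 = (-63 + 157)*43 = 94*43 = 4042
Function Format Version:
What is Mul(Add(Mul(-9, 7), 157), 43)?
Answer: 4042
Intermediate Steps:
Mul(Add(Mul(-9, 7), 157), 43) = Mul(Add(-63, 157), 43) = Mul(94, 43) = 4042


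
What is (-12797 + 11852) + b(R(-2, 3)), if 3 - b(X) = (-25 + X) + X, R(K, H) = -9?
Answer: -899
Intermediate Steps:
b(X) = 28 - 2*X (b(X) = 3 - ((-25 + X) + X) = 3 - (-25 + 2*X) = 3 + (25 - 2*X) = 28 - 2*X)
(-12797 + 11852) + b(R(-2, 3)) = (-12797 + 11852) + (28 - 2*(-9)) = -945 + (28 + 18) = -945 + 46 = -899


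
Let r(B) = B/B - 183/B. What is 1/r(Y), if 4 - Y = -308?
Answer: 104/43 ≈ 2.4186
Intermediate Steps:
Y = 312 (Y = 4 - 1*(-308) = 4 + 308 = 312)
r(B) = 1 - 183/B
1/r(Y) = 1/((-183 + 312)/312) = 1/((1/312)*129) = 1/(43/104) = 104/43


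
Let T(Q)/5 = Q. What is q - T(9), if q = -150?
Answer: -195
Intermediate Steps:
T(Q) = 5*Q
q - T(9) = -150 - 5*9 = -150 - 1*45 = -150 - 45 = -195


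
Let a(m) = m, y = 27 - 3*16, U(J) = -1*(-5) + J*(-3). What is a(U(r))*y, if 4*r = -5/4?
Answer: -1995/16 ≈ -124.69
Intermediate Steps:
r = -5/16 (r = (-5/4)/4 = (-5*1/4)/4 = (1/4)*(-5/4) = -5/16 ≈ -0.31250)
U(J) = 5 - 3*J
y = -21 (y = 27 - 48 = -21)
a(U(r))*y = (5 - 3*(-5/16))*(-21) = (5 + 15/16)*(-21) = (95/16)*(-21) = -1995/16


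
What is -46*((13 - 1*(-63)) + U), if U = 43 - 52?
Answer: -3082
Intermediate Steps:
U = -9
-46*((13 - 1*(-63)) + U) = -46*((13 - 1*(-63)) - 9) = -46*((13 + 63) - 9) = -46*(76 - 9) = -46*67 = -3082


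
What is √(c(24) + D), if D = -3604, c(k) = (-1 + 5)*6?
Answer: 2*I*√895 ≈ 59.833*I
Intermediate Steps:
c(k) = 24 (c(k) = 4*6 = 24)
√(c(24) + D) = √(24 - 3604) = √(-3580) = 2*I*√895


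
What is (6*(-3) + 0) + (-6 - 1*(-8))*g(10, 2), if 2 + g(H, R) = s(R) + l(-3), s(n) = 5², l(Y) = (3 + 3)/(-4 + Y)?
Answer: 184/7 ≈ 26.286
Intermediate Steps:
l(Y) = 6/(-4 + Y)
s(n) = 25
g(H, R) = 155/7 (g(H, R) = -2 + (25 + 6/(-4 - 3)) = -2 + (25 + 6/(-7)) = -2 + (25 + 6*(-⅐)) = -2 + (25 - 6/7) = -2 + 169/7 = 155/7)
(6*(-3) + 0) + (-6 - 1*(-8))*g(10, 2) = (6*(-3) + 0) + (-6 - 1*(-8))*(155/7) = (-18 + 0) + (-6 + 8)*(155/7) = -18 + 2*(155/7) = -18 + 310/7 = 184/7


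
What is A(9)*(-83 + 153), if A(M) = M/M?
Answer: 70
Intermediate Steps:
A(M) = 1
A(9)*(-83 + 153) = 1*(-83 + 153) = 1*70 = 70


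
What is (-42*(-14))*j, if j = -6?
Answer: -3528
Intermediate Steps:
(-42*(-14))*j = -42*(-14)*(-6) = 588*(-6) = -3528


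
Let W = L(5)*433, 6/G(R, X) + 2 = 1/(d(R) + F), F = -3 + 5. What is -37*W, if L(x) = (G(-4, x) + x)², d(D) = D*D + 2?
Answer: -10013125/169 ≈ -59249.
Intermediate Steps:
F = 2
d(D) = 2 + D² (d(D) = D² + 2 = 2 + D²)
G(R, X) = 6/(-2 + 1/(4 + R²)) (G(R, X) = 6/(-2 + 1/((2 + R²) + 2)) = 6/(-2 + 1/(4 + R²)))
L(x) = (-40/13 + x)² (L(x) = (6*(-4 - 1*(-4)²)/(7 + 2*(-4)²) + x)² = (6*(-4 - 1*16)/(7 + 2*16) + x)² = (6*(-4 - 16)/(7 + 32) + x)² = (6*(-20)/39 + x)² = (6*(1/39)*(-20) + x)² = (-40/13 + x)²)
W = 270625/169 (W = ((-40 + 13*5)²/169)*433 = ((-40 + 65)²/169)*433 = ((1/169)*25²)*433 = ((1/169)*625)*433 = (625/169)*433 = 270625/169 ≈ 1601.3)
-37*W = -37*270625/169 = -10013125/169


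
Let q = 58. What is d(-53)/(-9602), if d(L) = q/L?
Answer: 29/254453 ≈ 0.00011397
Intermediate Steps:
d(L) = 58/L
d(-53)/(-9602) = (58/(-53))/(-9602) = (58*(-1/53))*(-1/9602) = -58/53*(-1/9602) = 29/254453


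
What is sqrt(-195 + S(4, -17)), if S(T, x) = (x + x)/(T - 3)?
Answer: I*sqrt(229) ≈ 15.133*I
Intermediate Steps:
S(T, x) = 2*x/(-3 + T) (S(T, x) = (2*x)/(-3 + T) = 2*x/(-3 + T))
sqrt(-195 + S(4, -17)) = sqrt(-195 + 2*(-17)/(-3 + 4)) = sqrt(-195 + 2*(-17)/1) = sqrt(-195 + 2*(-17)*1) = sqrt(-195 - 34) = sqrt(-229) = I*sqrt(229)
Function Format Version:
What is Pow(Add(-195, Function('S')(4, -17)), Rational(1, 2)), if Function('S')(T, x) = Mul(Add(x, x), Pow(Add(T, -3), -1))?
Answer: Mul(I, Pow(229, Rational(1, 2))) ≈ Mul(15.133, I)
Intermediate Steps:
Function('S')(T, x) = Mul(2, x, Pow(Add(-3, T), -1)) (Function('S')(T, x) = Mul(Mul(2, x), Pow(Add(-3, T), -1)) = Mul(2, x, Pow(Add(-3, T), -1)))
Pow(Add(-195, Function('S')(4, -17)), Rational(1, 2)) = Pow(Add(-195, Mul(2, -17, Pow(Add(-3, 4), -1))), Rational(1, 2)) = Pow(Add(-195, Mul(2, -17, Pow(1, -1))), Rational(1, 2)) = Pow(Add(-195, Mul(2, -17, 1)), Rational(1, 2)) = Pow(Add(-195, -34), Rational(1, 2)) = Pow(-229, Rational(1, 2)) = Mul(I, Pow(229, Rational(1, 2)))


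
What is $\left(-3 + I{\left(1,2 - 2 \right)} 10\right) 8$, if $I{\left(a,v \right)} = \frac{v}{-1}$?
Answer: $-24$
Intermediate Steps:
$I{\left(a,v \right)} = - v$ ($I{\left(a,v \right)} = v \left(-1\right) = - v$)
$\left(-3 + I{\left(1,2 - 2 \right)} 10\right) 8 = \left(-3 + - (2 - 2) 10\right) 8 = \left(-3 + \left(-1\right) 0 \cdot 10\right) 8 = \left(-3 + 0 \cdot 10\right) 8 = \left(-3 + 0\right) 8 = \left(-3\right) 8 = -24$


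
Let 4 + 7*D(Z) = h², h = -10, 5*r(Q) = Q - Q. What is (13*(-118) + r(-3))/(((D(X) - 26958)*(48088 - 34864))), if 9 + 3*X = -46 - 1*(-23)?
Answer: 5369/1247089320 ≈ 4.3052e-6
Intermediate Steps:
X = -32/3 (X = -3 + (-46 - 1*(-23))/3 = -3 + (-46 + 23)/3 = -3 + (⅓)*(-23) = -3 - 23/3 = -32/3 ≈ -10.667)
r(Q) = 0 (r(Q) = (Q - Q)/5 = (⅕)*0 = 0)
D(Z) = 96/7 (D(Z) = -4/7 + (⅐)*(-10)² = -4/7 + (⅐)*100 = -4/7 + 100/7 = 96/7)
(13*(-118) + r(-3))/(((D(X) - 26958)*(48088 - 34864))) = (13*(-118) + 0)/(((96/7 - 26958)*(48088 - 34864))) = (-1534 + 0)/((-188610/7*13224)) = -1534/(-2494178640/7) = -1534*(-7/2494178640) = 5369/1247089320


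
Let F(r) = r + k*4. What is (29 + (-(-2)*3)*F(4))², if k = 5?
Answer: 29929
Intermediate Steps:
F(r) = 20 + r (F(r) = r + 5*4 = r + 20 = 20 + r)
(29 + (-(-2)*3)*F(4))² = (29 + (-(-2)*3)*(20 + 4))² = (29 - 2*(-3)*24)² = (29 + 6*24)² = (29 + 144)² = 173² = 29929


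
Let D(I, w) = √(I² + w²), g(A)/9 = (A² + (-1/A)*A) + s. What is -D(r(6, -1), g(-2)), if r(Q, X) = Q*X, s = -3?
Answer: -6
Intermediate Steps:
g(A) = -36 + 9*A² (g(A) = 9*((A² + (-1/A)*A) - 3) = 9*((A² - 1) - 3) = 9*((-1 + A²) - 3) = 9*(-4 + A²) = -36 + 9*A²)
-D(r(6, -1), g(-2)) = -√((6*(-1))² + (-36 + 9*(-2)²)²) = -√((-6)² + (-36 + 9*4)²) = -√(36 + (-36 + 36)²) = -√(36 + 0²) = -√(36 + 0) = -√36 = -1*6 = -6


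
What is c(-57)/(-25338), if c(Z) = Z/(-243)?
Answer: -19/2052378 ≈ -9.2576e-6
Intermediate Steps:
c(Z) = -Z/243 (c(Z) = Z*(-1/243) = -Z/243)
c(-57)/(-25338) = -1/243*(-57)/(-25338) = (19/81)*(-1/25338) = -19/2052378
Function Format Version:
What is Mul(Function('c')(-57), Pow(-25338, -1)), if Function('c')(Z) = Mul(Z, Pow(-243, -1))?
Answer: Rational(-19, 2052378) ≈ -9.2576e-6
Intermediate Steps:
Function('c')(Z) = Mul(Rational(-1, 243), Z) (Function('c')(Z) = Mul(Z, Rational(-1, 243)) = Mul(Rational(-1, 243), Z))
Mul(Function('c')(-57), Pow(-25338, -1)) = Mul(Mul(Rational(-1, 243), -57), Pow(-25338, -1)) = Mul(Rational(19, 81), Rational(-1, 25338)) = Rational(-19, 2052378)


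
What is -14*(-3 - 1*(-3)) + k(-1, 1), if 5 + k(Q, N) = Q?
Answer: -6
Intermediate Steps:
k(Q, N) = -5 + Q
-14*(-3 - 1*(-3)) + k(-1, 1) = -14*(-3 - 1*(-3)) + (-5 - 1) = -14*(-3 + 3) - 6 = -14*0 - 6 = 0 - 6 = -6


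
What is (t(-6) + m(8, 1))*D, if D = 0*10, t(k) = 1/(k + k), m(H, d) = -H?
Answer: 0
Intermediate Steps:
t(k) = 1/(2*k)
D = 0
(t(-6) + m(8, 1))*D = ((1/2)/(-6) - 1*8)*0 = ((1/2)*(-1/6) - 8)*0 = (-1/12 - 8)*0 = -97/12*0 = 0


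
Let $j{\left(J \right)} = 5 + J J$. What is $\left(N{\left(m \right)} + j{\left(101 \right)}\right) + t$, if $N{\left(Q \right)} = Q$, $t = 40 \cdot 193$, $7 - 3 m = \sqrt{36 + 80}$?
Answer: $\frac{53785}{3} - \frac{2 \sqrt{29}}{3} \approx 17925.0$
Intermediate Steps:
$j{\left(J \right)} = 5 + J^{2}$
$m = \frac{7}{3} - \frac{2 \sqrt{29}}{3}$ ($m = \frac{7}{3} - \frac{\sqrt{36 + 80}}{3} = \frac{7}{3} - \frac{\sqrt{116}}{3} = \frac{7}{3} - \frac{2 \sqrt{29}}{3} \approx -1.2568$)
$t = 7720$
$\left(N{\left(m \right)} + j{\left(101 \right)}\right) + t = \left(\left(\frac{7}{3} - \frac{2 \sqrt{29}}{3}\right) + \left(5 + 101^{2}\right)\right) + 7720 = \left(\left(\frac{7}{3} - \frac{2 \sqrt{29}}{3}\right) + \left(5 + 10201\right)\right) + 7720 = \left(\left(\frac{7}{3} - \frac{2 \sqrt{29}}{3}\right) + 10206\right) + 7720 = \left(\frac{30625}{3} - \frac{2 \sqrt{29}}{3}\right) + 7720 = \frac{53785}{3} - \frac{2 \sqrt{29}}{3}$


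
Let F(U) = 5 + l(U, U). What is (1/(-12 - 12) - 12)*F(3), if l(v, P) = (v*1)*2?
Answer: -3179/24 ≈ -132.46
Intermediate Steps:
l(v, P) = 2*v (l(v, P) = v*2 = 2*v)
F(U) = 5 + 2*U
(1/(-12 - 12) - 12)*F(3) = (1/(-12 - 12) - 12)*(5 + 2*3) = (1/(-24) - 12)*(5 + 6) = (-1/24 - 12)*11 = -289/24*11 = -3179/24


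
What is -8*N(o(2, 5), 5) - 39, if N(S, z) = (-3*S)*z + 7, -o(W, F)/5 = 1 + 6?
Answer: -4295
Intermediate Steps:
o(W, F) = -35 (o(W, F) = -5*(1 + 6) = -5*7 = -35)
N(S, z) = 7 - 3*S*z (N(S, z) = -3*S*z + 7 = 7 - 3*S*z)
-8*N(o(2, 5), 5) - 39 = -8*(7 - 3*(-35)*5) - 39 = -8*(7 + 525) - 39 = -8*532 - 39 = -4256 - 39 = -4295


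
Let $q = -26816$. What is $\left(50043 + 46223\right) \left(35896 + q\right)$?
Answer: $874095280$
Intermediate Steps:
$\left(50043 + 46223\right) \left(35896 + q\right) = \left(50043 + 46223\right) \left(35896 - 26816\right) = 96266 \cdot 9080 = 874095280$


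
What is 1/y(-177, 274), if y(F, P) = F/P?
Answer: -274/177 ≈ -1.5480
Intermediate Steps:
1/y(-177, 274) = 1/(-177/274) = -274/177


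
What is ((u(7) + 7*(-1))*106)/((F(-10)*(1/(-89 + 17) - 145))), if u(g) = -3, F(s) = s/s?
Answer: 1440/197 ≈ 7.3096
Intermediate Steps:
F(s) = 1
((u(7) + 7*(-1))*106)/((F(-10)*(1/(-89 + 17) - 145))) = ((-3 + 7*(-1))*106)/((1*(1/(-89 + 17) - 145))) = ((-3 - 7)*106)/((1*(1/(-72) - 145))) = (-10*106)/((1*(-1/72 - 145))) = -1060/(1*(-10441/72)) = -1060/(-10441/72) = -1060*(-72/10441) = 1440/197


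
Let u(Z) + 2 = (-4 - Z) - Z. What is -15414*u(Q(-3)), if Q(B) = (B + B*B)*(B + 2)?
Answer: -92484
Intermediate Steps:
Q(B) = (2 + B)*(B + B²) (Q(B) = (B + B²)*(2 + B) = (2 + B)*(B + B²))
u(Z) = -6 - 2*Z (u(Z) = -2 + ((-4 - Z) - Z) = -2 + (-4 - 2*Z) = -6 - 2*Z)
-15414*u(Q(-3)) = -15414*(-6 - (-6)*(2 + (-3)² + 3*(-3))) = -15414*(-6 - (-6)*(2 + 9 - 9)) = -15414*(-6 - (-6)*2) = -15414*(-6 - 2*(-6)) = -15414*(-6 + 12) = -15414*6 = -92484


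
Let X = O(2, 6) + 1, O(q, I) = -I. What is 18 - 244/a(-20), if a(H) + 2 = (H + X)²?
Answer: 10970/623 ≈ 17.608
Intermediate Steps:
X = -5 (X = -1*6 + 1 = -6 + 1 = -5)
a(H) = -2 + (-5 + H)² (a(H) = -2 + (H - 5)² = -2 + (-5 + H)²)
18 - 244/a(-20) = 18 - 244/(-2 + (-5 - 20)²) = 18 - 244/(-2 + (-25)²) = 18 - 244/(-2 + 625) = 18 - 244/623 = 10970/623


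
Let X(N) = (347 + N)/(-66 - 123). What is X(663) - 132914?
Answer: -25121756/189 ≈ -1.3292e+5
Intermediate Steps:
X(N) = -347/189 - N/189 (X(N) = (347 + N)/(-189) = (347 + N)*(-1/189) = -347/189 - N/189)
X(663) - 132914 = (-347/189 - 1/189*663) - 132914 = (-347/189 - 221/63) - 132914 = -1010/189 - 132914 = -25121756/189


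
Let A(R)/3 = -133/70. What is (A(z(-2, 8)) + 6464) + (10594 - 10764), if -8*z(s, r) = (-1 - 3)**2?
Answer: 62883/10 ≈ 6288.3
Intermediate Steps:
z(s, r) = -2 (z(s, r) = -(-1 - 3)**2/8 = -1/8*(-4)**2 = -1/8*16 = -2)
A(R) = -57/10 (A(R) = 3*(-133/70) = 3*(-133*1/70) = 3*(-19/10) = -57/10)
(A(z(-2, 8)) + 6464) + (10594 - 10764) = (-57/10 + 6464) + (10594 - 10764) = 64583/10 - 170 = 62883/10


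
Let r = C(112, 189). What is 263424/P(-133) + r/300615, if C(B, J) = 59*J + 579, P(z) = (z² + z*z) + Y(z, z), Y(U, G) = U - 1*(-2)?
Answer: 1768947846/235461709 ≈ 7.5127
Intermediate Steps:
Y(U, G) = 2 + U (Y(U, G) = U + 2 = 2 + U)
P(z) = 2 + z + 2*z² (P(z) = (z² + z*z) + (2 + z) = (z² + z²) + (2 + z) = 2*z² + (2 + z) = 2 + z + 2*z²)
C(B, J) = 579 + 59*J
r = 11730 (r = 579 + 59*189 = 579 + 11151 = 11730)
263424/P(-133) + r/300615 = 263424/(2 - 133 + 2*(-133)²) + 11730/300615 = 263424/(2 - 133 + 2*17689) + 11730*(1/300615) = 263424/(2 - 133 + 35378) + 782/20041 = 263424/35247 + 782/20041 = 263424*(1/35247) + 782/20041 = 87808/11749 + 782/20041 = 1768947846/235461709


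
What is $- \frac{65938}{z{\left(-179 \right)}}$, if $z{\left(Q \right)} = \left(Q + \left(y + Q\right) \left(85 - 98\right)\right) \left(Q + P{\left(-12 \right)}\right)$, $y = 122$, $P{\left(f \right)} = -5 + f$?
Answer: $\frac{32969}{55076} \approx 0.59861$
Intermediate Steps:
$z{\left(Q \right)} = \left(-1586 - 12 Q\right) \left(-17 + Q\right)$ ($z{\left(Q \right)} = \left(Q + \left(122 + Q\right) \left(85 - 98\right)\right) \left(Q - 17\right) = \left(Q + \left(122 + Q\right) \left(-13\right)\right) \left(Q - 17\right) = \left(Q - \left(1586 + 13 Q\right)\right) \left(-17 + Q\right) = \left(-1586 - 12 Q\right) \left(-17 + Q\right)$)
$- \frac{65938}{z{\left(-179 \right)}} = - \frac{65938}{26962 - -247378 - 12 \left(-179\right)^{2}} = - \frac{65938}{26962 + 247378 - 384492} = - \frac{65938}{-110152} = \left(-65938\right) \left(- \frac{1}{110152}\right) = \frac{32969}{55076}$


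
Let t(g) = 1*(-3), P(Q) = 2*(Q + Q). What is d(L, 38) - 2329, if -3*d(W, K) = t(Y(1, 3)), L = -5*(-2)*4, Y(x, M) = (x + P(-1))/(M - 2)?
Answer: -2328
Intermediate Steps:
P(Q) = 4*Q (P(Q) = 2*(2*Q) = 4*Q)
Y(x, M) = (-4 + x)/(-2 + M) (Y(x, M) = (x + 4*(-1))/(M - 2) = (x - 4)/(-2 + M) = (-4 + x)/(-2 + M))
t(g) = -3
L = 40 (L = 10*4 = 40)
d(W, K) = 1 (d(W, K) = -1/3*(-3) = 1)
d(L, 38) - 2329 = 1 - 2329 = -2328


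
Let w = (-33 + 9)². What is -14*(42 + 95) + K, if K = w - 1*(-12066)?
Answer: 10724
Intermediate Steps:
w = 576 (w = (-24)² = 576)
K = 12642 (K = 576 - 1*(-12066) = 576 + 12066 = 12642)
-14*(42 + 95) + K = -14*(42 + 95) + 12642 = -14*137 + 12642 = -1918 + 12642 = 10724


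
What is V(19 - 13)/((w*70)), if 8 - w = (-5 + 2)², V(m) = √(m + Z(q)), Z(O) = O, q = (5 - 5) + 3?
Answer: -3/70 ≈ -0.042857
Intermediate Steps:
q = 3 (q = 0 + 3 = 3)
V(m) = √(3 + m) (V(m) = √(m + 3) = √(3 + m))
w = -1 (w = 8 - (-5 + 2)² = 8 - 1*(-3)² = 8 - 1*9 = 8 - 9 = -1)
V(19 - 13)/((w*70)) = √(3 + (19 - 13))/((-1*70)) = √(3 + 6)/(-70) = √9*(-1/70) = 3*(-1/70) = -3/70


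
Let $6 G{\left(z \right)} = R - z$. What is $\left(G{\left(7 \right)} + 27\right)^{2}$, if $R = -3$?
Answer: $\frac{5776}{9} \approx 641.78$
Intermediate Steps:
$G{\left(z \right)} = - \frac{1}{2} - \frac{z}{6}$ ($G{\left(z \right)} = \frac{-3 - z}{6} = - \frac{1}{2} - \frac{z}{6}$)
$\left(G{\left(7 \right)} + 27\right)^{2} = \left(\left(- \frac{1}{2} - \frac{7}{6}\right) + 27\right)^{2} = \left(- \frac{5}{3} + 27\right)^{2} = \left(\frac{76}{3}\right)^{2} = \frac{5776}{9}$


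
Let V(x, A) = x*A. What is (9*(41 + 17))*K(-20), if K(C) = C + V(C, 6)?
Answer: -73080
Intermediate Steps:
V(x, A) = A*x
K(C) = 7*C (K(C) = C + 6*C = 7*C)
(9*(41 + 17))*K(-20) = (9*(41 + 17))*(7*(-20)) = (9*58)*(-140) = 522*(-140) = -73080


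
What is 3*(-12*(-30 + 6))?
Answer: 864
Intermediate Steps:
3*(-12*(-30 + 6)) = 3*(-12*(-24)) = 3*288 = 864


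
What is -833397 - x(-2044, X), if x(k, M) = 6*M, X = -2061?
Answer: -821031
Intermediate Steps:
-833397 - x(-2044, X) = -833397 - 6*(-2061) = -833397 - 1*(-12366) = -833397 + 12366 = -821031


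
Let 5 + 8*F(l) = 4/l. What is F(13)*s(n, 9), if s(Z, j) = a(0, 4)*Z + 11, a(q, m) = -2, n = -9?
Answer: -1769/104 ≈ -17.010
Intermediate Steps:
s(Z, j) = 11 - 2*Z (s(Z, j) = -2*Z + 11 = 11 - 2*Z)
F(l) = -5/8 + 1/(2*l) (F(l) = -5/8 + (4/l)/8 = -5/8 + 1/(2*l))
F(13)*s(n, 9) = ((⅛)*(4 - 5*13)/13)*(11 - 2*(-9)) = ((⅛)*(1/13)*(4 - 65))*(11 + 18) = ((⅛)*(1/13)*(-61))*29 = -61/104*29 = -1769/104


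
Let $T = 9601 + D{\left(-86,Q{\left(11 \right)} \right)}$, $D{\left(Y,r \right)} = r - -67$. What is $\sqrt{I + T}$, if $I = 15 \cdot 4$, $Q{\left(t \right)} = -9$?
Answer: $\sqrt{9719} \approx 98.585$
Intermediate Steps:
$D{\left(Y,r \right)} = 67 + r$ ($D{\left(Y,r \right)} = r + 67 = 67 + r$)
$T = 9659$ ($T = 9601 + \left(67 - 9\right) = 9601 + 58 = 9659$)
$I = 60$
$\sqrt{I + T} = \sqrt{60 + 9659} = \sqrt{9719}$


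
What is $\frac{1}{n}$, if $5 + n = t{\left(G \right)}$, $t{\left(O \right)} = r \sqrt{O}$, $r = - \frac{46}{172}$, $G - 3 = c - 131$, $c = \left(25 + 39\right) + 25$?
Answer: $- \frac{36980}{205531} + \frac{1978 i \sqrt{39}}{205531} \approx -0.17992 + 0.060101 i$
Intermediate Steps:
$c = 89$ ($c = 64 + 25 = 89$)
$G = -39$ ($G = 3 + \left(89 - 131\right) = 3 - 42 = -39$)
$r = - \frac{23}{86}$ ($r = \left(-46\right) \frac{1}{172} = - \frac{23}{86} \approx -0.26744$)
$t{\left(O \right)} = - \frac{23 \sqrt{O}}{86}$
$n = -5 - \frac{23 i \sqrt{39}}{86}$ ($n = -5 - \frac{23 \sqrt{-39}}{86} = -5 - \frac{23 i \sqrt{39}}{86} \approx -5.0 - 1.6702 i$)
$\frac{1}{n} = \frac{1}{-5 - \frac{23 i \sqrt{39}}{86}}$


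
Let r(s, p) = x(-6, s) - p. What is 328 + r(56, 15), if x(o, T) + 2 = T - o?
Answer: 373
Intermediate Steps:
x(o, T) = -2 + T - o (x(o, T) = -2 + (T - o) = -2 + T - o)
r(s, p) = 4 + s - p (r(s, p) = (-2 + s - 1*(-6)) - p = (-2 + s + 6) - p = (4 + s) - p = 4 + s - p)
328 + r(56, 15) = 328 + (4 + 56 - 1*15) = 328 + (4 + 56 - 15) = 328 + 45 = 373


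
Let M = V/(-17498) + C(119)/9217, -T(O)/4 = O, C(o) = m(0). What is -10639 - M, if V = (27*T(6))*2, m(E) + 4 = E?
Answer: -65994609939/6203041 ≈ -10639.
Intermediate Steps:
m(E) = -4 + E
C(o) = -4 (C(o) = -4 + 0 = -4)
T(O) = -4*O
V = -1296 (V = (27*(-4*6))*2 = (27*(-24))*2 = -648*2 = -1296)
M = 456740/6203041 (M = -1296/(-17498) - 4/9217 = -1296*(-1/17498) - 4*1/9217 = 648/8749 - 4/9217 = 456740/6203041 ≈ 0.073632)
-10639 - M = -10639 - 1*456740/6203041 = -10639 - 456740/6203041 = -65994609939/6203041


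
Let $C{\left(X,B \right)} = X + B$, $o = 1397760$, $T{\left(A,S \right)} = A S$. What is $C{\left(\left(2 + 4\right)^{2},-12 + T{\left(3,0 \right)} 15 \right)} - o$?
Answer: $-1397736$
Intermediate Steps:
$C{\left(X,B \right)} = B + X$
$C{\left(\left(2 + 4\right)^{2},-12 + T{\left(3,0 \right)} 15 \right)} - o = \left(\left(-12 + 3 \cdot 0 \cdot 15\right) + \left(2 + 4\right)^{2}\right) - 1397760 = \left(\left(-12 + 0 \cdot 15\right) + 6^{2}\right) - 1397760 = \left(\left(-12 + 0\right) + 36\right) - 1397760 = \left(-12 + 36\right) - 1397760 = 24 - 1397760 = -1397736$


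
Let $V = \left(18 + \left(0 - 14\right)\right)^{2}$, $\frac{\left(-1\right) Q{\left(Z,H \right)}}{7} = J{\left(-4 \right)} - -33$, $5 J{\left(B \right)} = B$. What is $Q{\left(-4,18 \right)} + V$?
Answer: $- \frac{1047}{5} \approx -209.4$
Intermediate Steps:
$J{\left(B \right)} = \frac{B}{5}$
$Q{\left(Z,H \right)} = - \frac{1127}{5}$ ($Q{\left(Z,H \right)} = - 7 \left(\frac{1}{5} \left(-4\right) - -33\right) = - 7 \left(- \frac{4}{5} + 33\right) = \left(-7\right) \frac{161}{5} = - \frac{1127}{5}$)
$V = 16$ ($V = \left(18 + \left(0 - 14\right)\right)^{2} = \left(18 - 14\right)^{2} = 4^{2} = 16$)
$Q{\left(-4,18 \right)} + V = - \frac{1127}{5} + 16 = - \frac{1047}{5}$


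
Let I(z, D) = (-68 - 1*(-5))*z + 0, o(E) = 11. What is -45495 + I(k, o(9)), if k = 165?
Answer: -55890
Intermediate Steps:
I(z, D) = -63*z (I(z, D) = (-68 + 5)*z + 0 = -63*z + 0 = -63*z)
-45495 + I(k, o(9)) = -45495 - 63*165 = -45495 - 10395 = -55890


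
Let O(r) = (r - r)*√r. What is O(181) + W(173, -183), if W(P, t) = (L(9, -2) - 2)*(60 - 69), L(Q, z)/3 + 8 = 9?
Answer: -9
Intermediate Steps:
L(Q, z) = 3 (L(Q, z) = -24 + 3*9 = -24 + 27 = 3)
W(P, t) = -9 (W(P, t) = (3 - 2)*(60 - 69) = 1*(-9) = -9)
O(r) = 0 (O(r) = 0*√r = 0)
O(181) + W(173, -183) = 0 - 9 = -9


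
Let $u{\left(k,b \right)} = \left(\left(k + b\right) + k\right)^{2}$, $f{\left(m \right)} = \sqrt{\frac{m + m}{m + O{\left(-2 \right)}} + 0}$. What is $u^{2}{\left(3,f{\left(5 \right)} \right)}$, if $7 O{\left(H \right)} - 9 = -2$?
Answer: $\frac{\left(18 + \sqrt{15}\right)^{4}}{81} \approx 2825.8$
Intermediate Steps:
$O{\left(H \right)} = 1$ ($O{\left(H \right)} = \frac{9}{7} + \frac{1}{7} \left(-2\right) = \frac{9}{7} - \frac{2}{7} = 1$)
$f{\left(m \right)} = \sqrt{2} \sqrt{\frac{m}{1 + m}}$ ($f{\left(m \right)} = \sqrt{\frac{m + m}{m + 1} + 0} = \sqrt{\frac{2 m}{1 + m} + 0} = \sqrt{\frac{2 m}{1 + m}} = \sqrt{2} \sqrt{\frac{m}{1 + m}}$)
$u{\left(k,b \right)} = \left(b + 2 k\right)^{2}$ ($u{\left(k,b \right)} = \left(\left(b + k\right) + k\right)^{2} = \left(b + 2 k\right)^{2}$)
$u^{2}{\left(3,f{\left(5 \right)} \right)} = \left(\left(\sqrt{2} \sqrt{\frac{5}{1 + 5}} + 2 \cdot 3\right)^{2}\right)^{2} = \left(\left(\sqrt{2} \sqrt{\frac{5}{6}} + 6\right)^{2}\right)^{2} = \left(\left(\sqrt{2} \frac{\sqrt{30}}{6} + 6\right)^{2}\right)^{2} = \left(\left(\frac{\sqrt{15}}{3} + 6\right)^{2}\right)^{2} = \left(\left(6 + \frac{\sqrt{15}}{3}\right)^{2}\right)^{2} = \left(6 + \frac{\sqrt{15}}{3}\right)^{4}$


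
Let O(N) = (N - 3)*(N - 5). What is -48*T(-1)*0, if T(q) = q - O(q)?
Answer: 0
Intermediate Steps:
O(N) = (-5 + N)*(-3 + N) (O(N) = (-3 + N)*(-5 + N) = (-5 + N)*(-3 + N))
T(q) = -15 - q² + 9*q (T(q) = q - (15 + q² - 8*q) = q + (-15 - q² + 8*q) = -15 - q² + 9*q)
-48*T(-1)*0 = -48*(-15 - 1*(-1)² + 9*(-1))*0 = -48*(-15 - 1*1 - 9)*0 = -48*(-15 - 1 - 9)*0 = -48*(-25)*0 = 1200*0 = 0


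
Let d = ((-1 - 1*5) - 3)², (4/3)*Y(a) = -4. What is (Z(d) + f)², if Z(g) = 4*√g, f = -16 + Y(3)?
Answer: 289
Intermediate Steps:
Y(a) = -3 (Y(a) = (¾)*(-4) = -3)
f = -19 (f = -16 - 3 = -19)
d = 81 (d = ((-1 - 5) - 3)² = (-6 - 3)² = (-9)² = 81)
(Z(d) + f)² = (4*√81 - 19)² = (4*9 - 19)² = (36 - 19)² = 17² = 289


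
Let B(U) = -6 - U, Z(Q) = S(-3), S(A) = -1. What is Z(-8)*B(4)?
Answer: 10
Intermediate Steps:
Z(Q) = -1
Z(-8)*B(4) = -(-6 - 1*4) = -(-6 - 4) = -1*(-10) = 10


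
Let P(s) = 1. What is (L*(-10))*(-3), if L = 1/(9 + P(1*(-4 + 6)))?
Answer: 3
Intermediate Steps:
L = ⅒ (L = 1/(9 + 1) = 1/10 = ⅒ ≈ 0.10000)
(L*(-10))*(-3) = ((⅒)*(-10))*(-3) = -1*(-3) = 3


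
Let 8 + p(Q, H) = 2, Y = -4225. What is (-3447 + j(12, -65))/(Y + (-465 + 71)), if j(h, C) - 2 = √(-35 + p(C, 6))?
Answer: 3445/4619 - I*√41/4619 ≈ 0.74583 - 0.0013863*I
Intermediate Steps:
p(Q, H) = -6 (p(Q, H) = -8 + 2 = -6)
j(h, C) = 2 + I*√41 (j(h, C) = 2 + √(-35 - 6) = 2 + √(-41) = 2 + I*√41)
(-3447 + j(12, -65))/(Y + (-465 + 71)) = (-3447 + (2 + I*√41))/(-4225 + (-465 + 71)) = (-3445 + I*√41)/(-4225 - 394) = (-3445 + I*√41)/(-4619) = (-3445 + I*√41)*(-1/4619) = 3445/4619 - I*√41/4619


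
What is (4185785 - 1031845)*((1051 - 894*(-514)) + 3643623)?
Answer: 12944369008600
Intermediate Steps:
(4185785 - 1031845)*((1051 - 894*(-514)) + 3643623) = 3153940*((1051 + 459516) + 3643623) = 3153940*(460567 + 3643623) = 3153940*4104190 = 12944369008600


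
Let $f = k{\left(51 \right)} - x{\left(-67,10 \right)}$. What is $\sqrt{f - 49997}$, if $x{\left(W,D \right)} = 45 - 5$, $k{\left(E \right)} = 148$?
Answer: $i \sqrt{49889} \approx 223.36 i$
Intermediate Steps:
$x{\left(W,D \right)} = 40$
$f = 108$ ($f = 148 - 40 = 108$)
$\sqrt{f - 49997} = \sqrt{108 - 49997} = \sqrt{-49889} = i \sqrt{49889}$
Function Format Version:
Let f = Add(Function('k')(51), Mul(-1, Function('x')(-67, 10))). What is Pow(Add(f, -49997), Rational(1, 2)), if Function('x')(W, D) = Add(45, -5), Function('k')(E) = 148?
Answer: Mul(I, Pow(49889, Rational(1, 2))) ≈ Mul(223.36, I)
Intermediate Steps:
Function('x')(W, D) = 40
f = 108 (f = Add(148, Mul(-1, 40)) = Add(148, -40) = 108)
Pow(Add(f, -49997), Rational(1, 2)) = Pow(Add(108, -49997), Rational(1, 2)) = Pow(-49889, Rational(1, 2)) = Mul(I, Pow(49889, Rational(1, 2)))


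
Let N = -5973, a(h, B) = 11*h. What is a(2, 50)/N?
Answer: -2/543 ≈ -0.0036832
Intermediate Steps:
a(2, 50)/N = (11*2)/(-5973) = 22*(-1/5973) = -2/543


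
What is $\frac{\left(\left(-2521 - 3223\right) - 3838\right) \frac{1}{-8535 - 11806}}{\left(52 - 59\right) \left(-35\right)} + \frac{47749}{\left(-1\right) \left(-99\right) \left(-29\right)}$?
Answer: $- \frac{237931780283}{14307757695} \approx -16.63$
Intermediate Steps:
$\frac{\left(\left(-2521 - 3223\right) - 3838\right) \frac{1}{-8535 - 11806}}{\left(52 - 59\right) \left(-35\right)} + \frac{47749}{\left(-1\right) \left(-99\right) \left(-29\right)} = \frac{\left(-5744 - 3838\right) \frac{1}{-20341}}{\left(-7\right) \left(-35\right)} + \frac{47749}{99 \left(-29\right)} = \frac{\left(-9582\right) \left(- \frac{1}{20341}\right)}{245} + \frac{47749}{-2871} = \frac{9582}{20341} \cdot \frac{1}{245} + 47749 \left(- \frac{1}{2871}\right) = \frac{9582}{4983545} - \frac{47749}{2871} = - \frac{237931780283}{14307757695}$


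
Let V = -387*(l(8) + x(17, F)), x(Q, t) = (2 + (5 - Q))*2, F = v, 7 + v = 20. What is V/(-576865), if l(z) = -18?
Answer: -14706/576865 ≈ -0.025493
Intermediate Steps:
v = 13 (v = -7 + 20 = 13)
F = 13
x(Q, t) = 14 - 2*Q (x(Q, t) = (7 - Q)*2 = 14 - 2*Q)
V = 14706 (V = -387*(-18 + (14 - 2*17)) = -387*(-18 + (14 - 34)) = -387*(-18 - 20) = -387*(-38) = 14706)
V/(-576865) = 14706/(-576865) = 14706*(-1/576865) = -14706/576865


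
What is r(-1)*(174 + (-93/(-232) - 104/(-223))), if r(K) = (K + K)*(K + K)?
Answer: 9046931/12934 ≈ 699.47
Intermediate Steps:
r(K) = 4*K² (r(K) = (2*K)*(2*K) = 4*K²)
r(-1)*(174 + (-93/(-232) - 104/(-223))) = (4*(-1)²)*(174 + (-93/(-232) - 104/(-223))) = (4*1)*(174 + (-93*(-1/232) - 104*(-1/223))) = 4*(174 + (93/232 + 104/223)) = 4*(174 + 44867/51736) = 4*(9046931/51736) = 9046931/12934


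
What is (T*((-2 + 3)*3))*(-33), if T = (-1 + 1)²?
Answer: 0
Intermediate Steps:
T = 0 (T = 0² = 0)
(T*((-2 + 3)*3))*(-33) = (0*((-2 + 3)*3))*(-33) = (0*(1*3))*(-33) = (0*3)*(-33) = 0*(-33) = 0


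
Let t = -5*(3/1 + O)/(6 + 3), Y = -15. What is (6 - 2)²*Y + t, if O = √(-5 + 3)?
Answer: -725/3 - 5*I*√2/9 ≈ -241.67 - 0.78567*I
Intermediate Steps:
O = I*√2 (O = √(-2) = I*√2 ≈ 1.4142*I)
t = -5/3 - 5*I*√2/9 (t = -5*(3/1 + I*√2)/(6 + 3) = -5*(3*1 + I*√2)/9 = -5*(3 + I*√2)/9 = -5*(⅓ + I*√2/9) = -5/3 - 5*I*√2/9 ≈ -1.6667 - 0.78567*I)
(6 - 2)²*Y + t = (6 - 2)²*(-15) + (-5/3 - 5*I*√2/9) = 4²*(-15) + (-5/3 - 5*I*√2/9) = 16*(-15) + (-5/3 - 5*I*√2/9) = -240 + (-5/3 - 5*I*√2/9) = -725/3 - 5*I*√2/9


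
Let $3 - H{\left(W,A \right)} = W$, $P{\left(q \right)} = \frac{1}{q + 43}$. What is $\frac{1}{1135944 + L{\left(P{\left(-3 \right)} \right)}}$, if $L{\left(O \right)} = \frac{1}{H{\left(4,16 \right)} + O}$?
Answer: $\frac{39}{44301776} \approx 8.8033 \cdot 10^{-7}$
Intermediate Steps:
$P{\left(q \right)} = \frac{1}{43 + q}$
$H{\left(W,A \right)} = 3 - W$
$L{\left(O \right)} = \frac{1}{-1 + O}$ ($L{\left(O \right)} = \frac{1}{\left(3 - 4\right) + O} = \frac{1}{-1 + O}$)
$\frac{1}{1135944 + L{\left(P{\left(-3 \right)} \right)}} = \frac{1}{1135944 + \frac{1}{-1 + \frac{1}{43 - 3}}} = \frac{1}{1135944 + \frac{1}{-1 + \frac{1}{40}}} = \frac{1}{1135944 + \frac{1}{- \frac{39}{40}}} = \frac{1}{1135944 - \frac{40}{39}} = \frac{1}{\frac{44301776}{39}} = \frac{39}{44301776}$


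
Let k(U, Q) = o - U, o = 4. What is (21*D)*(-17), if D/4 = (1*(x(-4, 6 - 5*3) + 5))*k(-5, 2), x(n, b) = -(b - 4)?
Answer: -231336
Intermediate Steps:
x(n, b) = 4 - b (x(n, b) = -(-4 + b) = 4 - b)
k(U, Q) = 4 - U
D = 648 (D = 4*((1*((4 - (6 - 5*3)) + 5))*(4 - 1*(-5))) = 4*((1*((4 - (6 - 15)) + 5))*(4 + 5)) = 4*((1*((4 - 1*(-9)) + 5))*9) = 4*((1*((4 + 9) + 5))*9) = 4*((1*(13 + 5))*9) = 4*((1*18)*9) = 4*(18*9) = 4*162 = 648)
(21*D)*(-17) = (21*648)*(-17) = 13608*(-17) = -231336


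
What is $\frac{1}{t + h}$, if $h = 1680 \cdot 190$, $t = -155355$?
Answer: $\frac{1}{163845} \approx 6.1033 \cdot 10^{-6}$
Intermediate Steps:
$h = 319200$
$\frac{1}{t + h} = \frac{1}{-155355 + 319200} = \frac{1}{163845}$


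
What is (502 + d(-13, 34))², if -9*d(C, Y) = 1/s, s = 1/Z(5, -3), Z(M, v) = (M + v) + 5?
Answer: 20349121/81 ≈ 2.5122e+5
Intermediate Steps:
Z(M, v) = 5 + M + v
s = ⅐ (s = 1/(5 + 5 - 3) = 1/7 = ⅐ ≈ 0.14286)
d(C, Y) = -7/9 (d(C, Y) = -1/(9*⅐) = -⅑*7 = -7/9)
(502 + d(-13, 34))² = (502 - 7/9)² = (4511/9)² = 20349121/81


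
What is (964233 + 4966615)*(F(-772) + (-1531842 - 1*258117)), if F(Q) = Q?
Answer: -10620553369888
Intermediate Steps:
(964233 + 4966615)*(F(-772) + (-1531842 - 1*258117)) = (964233 + 4966615)*(-772 + (-1531842 - 1*258117)) = 5930848*(-772 + (-1531842 - 258117)) = 5930848*(-772 - 1789959) = 5930848*(-1790731) = -10620553369888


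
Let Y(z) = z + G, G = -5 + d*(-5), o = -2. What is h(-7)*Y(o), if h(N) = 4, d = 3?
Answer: -88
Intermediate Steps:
G = -20 (G = -5 + 3*(-5) = -5 - 15 = -20)
Y(z) = -20 + z (Y(z) = z - 20 = -20 + z)
h(-7)*Y(o) = 4*(-20 - 2) = 4*(-22) = -88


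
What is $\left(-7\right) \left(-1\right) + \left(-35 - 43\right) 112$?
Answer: $-8729$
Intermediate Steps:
$\left(-7\right) \left(-1\right) + \left(-35 - 43\right) 112 = 7 - 8736 = -8729$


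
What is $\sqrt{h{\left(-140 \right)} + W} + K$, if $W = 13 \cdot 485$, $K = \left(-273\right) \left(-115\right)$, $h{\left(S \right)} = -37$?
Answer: $31395 + 2 \sqrt{1567} \approx 31474.0$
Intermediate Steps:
$K = 31395$
$W = 6305$
$\sqrt{h{\left(-140 \right)} + W} + K = \sqrt{-37 + 6305} + 31395 = \sqrt{6268} + 31395 = 2 \sqrt{1567} + 31395 = 31395 + 2 \sqrt{1567}$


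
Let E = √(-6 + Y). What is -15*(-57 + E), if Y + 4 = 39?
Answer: 855 - 15*√29 ≈ 774.22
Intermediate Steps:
Y = 35 (Y = -4 + 39 = 35)
E = √29 (E = √(-6 + 35) = √29 ≈ 5.3852)
-15*(-57 + E) = -15*(-57 + √29) = 855 - 15*√29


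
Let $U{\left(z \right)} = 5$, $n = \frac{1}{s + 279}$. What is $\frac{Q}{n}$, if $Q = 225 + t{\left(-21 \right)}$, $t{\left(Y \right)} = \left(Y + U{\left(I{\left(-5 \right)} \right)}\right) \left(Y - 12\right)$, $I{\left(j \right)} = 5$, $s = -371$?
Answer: $-69276$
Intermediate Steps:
$n = - \frac{1}{92}$ ($n = \frac{1}{-371 + 279} = \frac{1}{-92} = - \frac{1}{92} \approx -0.01087$)
$t{\left(Y \right)} = \left(-12 + Y\right) \left(5 + Y\right)$ ($t{\left(Y \right)} = \left(Y + 5\right) \left(Y - 12\right) = \left(5 + Y\right) \left(-12 + Y\right) = \left(-12 + Y\right) \left(5 + Y\right)$)
$Q = 753$ ($Q = 225 - \left(-87 - 441\right) = 225 + \left(-60 + 441 + 147\right) = 225 + 528 = 753$)
$\frac{Q}{n} = \frac{753}{- \frac{1}{92}} = 753 \left(-92\right) = -69276$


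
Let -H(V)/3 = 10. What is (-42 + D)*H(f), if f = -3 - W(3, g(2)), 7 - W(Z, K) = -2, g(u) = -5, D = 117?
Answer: -2250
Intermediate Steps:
W(Z, K) = 9 (W(Z, K) = 7 - 1*(-2) = 7 + 2 = 9)
f = -12 (f = -3 - 1*9 = -3 - 9 = -12)
H(V) = -30 (H(V) = -3*10 = -30)
(-42 + D)*H(f) = (-42 + 117)*(-30) = 75*(-30) = -2250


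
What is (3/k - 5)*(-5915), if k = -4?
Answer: 136045/4 ≈ 34011.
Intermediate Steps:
(3/k - 5)*(-5915) = (3/(-4) - 5)*(-5915) = (3*(-¼) - 5)*(-5915) = (-¾ - 5)*(-5915) = -23/4*(-5915) = 136045/4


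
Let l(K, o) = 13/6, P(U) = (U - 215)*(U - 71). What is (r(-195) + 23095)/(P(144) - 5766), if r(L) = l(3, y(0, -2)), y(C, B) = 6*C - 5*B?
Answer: -138583/65694 ≈ -2.1095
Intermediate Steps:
P(U) = (-215 + U)*(-71 + U)
y(C, B) = -5*B + 6*C
l(K, o) = 13/6 (l(K, o) = 13*(1/6) = 13/6)
r(L) = 13/6
(r(-195) + 23095)/(P(144) - 5766) = (13/6 + 23095)/((15265 + 144**2 - 286*144) - 5766) = 138583/(6*((15265 + 20736 - 41184) - 5766)) = 138583/(6*(-5183 - 5766)) = (138583/6)/(-10949) = (138583/6)*(-1/10949) = -138583/65694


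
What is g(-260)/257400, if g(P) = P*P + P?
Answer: 259/990 ≈ 0.26162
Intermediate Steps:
g(P) = P + P² (g(P) = P² + P = P + P²)
g(-260)/257400 = -260*(1 - 260)/257400 = -260*(-259)*(1/257400) = 67340*(1/257400) = 259/990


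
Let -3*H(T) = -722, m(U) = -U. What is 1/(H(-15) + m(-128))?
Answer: 3/1106 ≈ 0.0027125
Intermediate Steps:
H(T) = 722/3 (H(T) = -1/3*(-722) = 722/3)
1/(H(-15) + m(-128)) = 1/(722/3 - 1*(-128)) = 1/(722/3 + 128) = 1/(1106/3) = 3/1106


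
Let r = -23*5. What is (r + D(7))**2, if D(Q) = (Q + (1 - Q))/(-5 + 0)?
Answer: 331776/25 ≈ 13271.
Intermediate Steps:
r = -115
D(Q) = -1/5 (D(Q) = 1/(-5) = 1*(-1/5) = -1/5)
(r + D(7))**2 = (-115 - 1/5)**2 = (-576/5)**2 = 331776/25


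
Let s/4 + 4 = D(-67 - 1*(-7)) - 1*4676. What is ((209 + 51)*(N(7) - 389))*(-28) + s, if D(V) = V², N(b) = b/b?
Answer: 2820320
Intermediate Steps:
N(b) = 1
s = -4320 (s = -16 + 4*((-67 - 1*(-7))² - 1*4676) = -16 + 4*((-67 + 7)² - 4676) = -16 + 4*((-60)² - 4676) = -16 + 4*(3600 - 4676) = -16 + 4*(-1076) = -16 - 4304 = -4320)
((209 + 51)*(N(7) - 389))*(-28) + s = ((209 + 51)*(1 - 389))*(-28) - 4320 = (260*(-388))*(-28) - 4320 = -100880*(-28) - 4320 = 2824640 - 4320 = 2820320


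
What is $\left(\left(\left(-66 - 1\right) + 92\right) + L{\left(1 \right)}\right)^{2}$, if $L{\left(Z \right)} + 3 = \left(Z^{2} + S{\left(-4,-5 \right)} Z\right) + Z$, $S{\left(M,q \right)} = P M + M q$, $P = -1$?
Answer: $2304$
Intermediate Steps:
$S{\left(M,q \right)} = - M + M q$
$L{\left(Z \right)} = -3 + Z^{2} + 25 Z$ ($L{\left(Z \right)} = -3 + \left(\left(Z^{2} + - 4 \left(-1 - 5\right) Z\right) + Z\right) = -3 + \left(\left(Z^{2} + \left(-4\right) \left(-6\right) Z\right) + Z\right) = -3 + \left(\left(Z^{2} + 24 Z\right) + Z\right) = -3 + \left(Z^{2} + 25 Z\right) = -3 + Z^{2} + 25 Z$)
$\left(\left(\left(-66 - 1\right) + 92\right) + L{\left(1 \right)}\right)^{2} = \left(\left(\left(-66 - 1\right) + 92\right) + \left(-3 + 1^{2} + 25 \cdot 1\right)\right)^{2} = \left(\left(-67 + 92\right) + \left(-3 + 1 + 25\right)\right)^{2} = \left(25 + 23\right)^{2} = 48^{2} = 2304$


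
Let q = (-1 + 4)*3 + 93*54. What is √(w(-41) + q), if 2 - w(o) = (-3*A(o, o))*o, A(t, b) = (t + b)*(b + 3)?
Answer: 23*I*√715 ≈ 615.01*I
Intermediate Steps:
A(t, b) = (3 + b)*(b + t) (A(t, b) = (b + t)*(3 + b) = (3 + b)*(b + t))
w(o) = 2 - o*(-18*o - 6*o²) (w(o) = 2 - (-3*(o² + 3*o + 3*o + o*o))*o = 2 - (-3*(o² + 3*o + 3*o + o²))*o = 2 - (-3*(2*o² + 6*o))*o = 2 - (-18*o - 6*o²)*o = 2 - o*(-18*o - 6*o²))
q = 5031 (q = 3*3 + 5022 = 9 + 5022 = 5031)
√(w(-41) + q) = √((2 + 6*(-41)²*(3 - 41)) + 5031) = √((2 + 6*1681*(-38)) + 5031) = √((2 - 383268) + 5031) = √(-383266 + 5031) = √(-378235) = 23*I*√715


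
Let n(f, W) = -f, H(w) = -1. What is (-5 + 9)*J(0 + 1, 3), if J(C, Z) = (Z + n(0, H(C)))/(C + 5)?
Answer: 2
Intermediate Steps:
J(C, Z) = Z/(5 + C) (J(C, Z) = (Z - 1*0)/(C + 5) = (Z + 0)/(5 + C) = Z/(5 + C))
(-5 + 9)*J(0 + 1, 3) = (-5 + 9)*(3/(5 + (0 + 1))) = 4*(3/(5 + 1)) = 4*(3/6) = 4*(3*(1/6)) = 4*(1/2) = 2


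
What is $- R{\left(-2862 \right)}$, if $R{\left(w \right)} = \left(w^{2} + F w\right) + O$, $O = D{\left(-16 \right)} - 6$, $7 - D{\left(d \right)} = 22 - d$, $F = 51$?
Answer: $-8045045$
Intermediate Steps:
$D{\left(d \right)} = -15 + d$ ($D{\left(d \right)} = 7 - \left(22 - d\right) = 7 + \left(-22 + d\right) = -15 + d$)
$O = -37$ ($O = \left(-15 - 16\right) - 6 = -31 - 6 = -37$)
$R{\left(w \right)} = -37 + w^{2} + 51 w$ ($R{\left(w \right)} = \left(w^{2} + 51 w\right) - 37 = -37 + w^{2} + 51 w$)
$- R{\left(-2862 \right)} = - (-37 + \left(-2862\right)^{2} + 51 \left(-2862\right)) = - (-37 + 8191044 - 145962) = \left(-1\right) 8045045 = -8045045$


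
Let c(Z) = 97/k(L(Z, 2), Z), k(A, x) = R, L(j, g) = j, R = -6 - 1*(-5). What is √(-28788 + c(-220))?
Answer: I*√28885 ≈ 169.96*I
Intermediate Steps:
R = -1 (R = -6 + 5 = -1)
k(A, x) = -1
c(Z) = -97 (c(Z) = 97/(-1) = 97*(-1) = -97)
√(-28788 + c(-220)) = √(-28788 - 97) = √(-28885) = I*√28885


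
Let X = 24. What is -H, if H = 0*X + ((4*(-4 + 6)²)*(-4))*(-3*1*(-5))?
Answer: 960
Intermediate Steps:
H = -960 (H = 0*24 + ((4*(-4 + 6)²)*(-4))*(-3*1*(-5)) = 0 + ((4*2²)*(-4))*(-3*(-5)) = 0 + ((4*4)*(-4))*15 = 0 + (16*(-4))*15 = 0 - 64*15 = 0 - 960 = -960)
-H = -1*(-960) = 960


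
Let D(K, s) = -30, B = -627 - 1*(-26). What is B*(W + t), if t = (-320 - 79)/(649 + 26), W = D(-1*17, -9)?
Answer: 4136683/225 ≈ 18385.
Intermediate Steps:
B = -601 (B = -627 + 26 = -601)
W = -30
t = -133/225 (t = -399/675 = -399*1/675 = -133/225 ≈ -0.59111)
B*(W + t) = -601*(-30 - 133/225) = -601*(-6883/225) = 4136683/225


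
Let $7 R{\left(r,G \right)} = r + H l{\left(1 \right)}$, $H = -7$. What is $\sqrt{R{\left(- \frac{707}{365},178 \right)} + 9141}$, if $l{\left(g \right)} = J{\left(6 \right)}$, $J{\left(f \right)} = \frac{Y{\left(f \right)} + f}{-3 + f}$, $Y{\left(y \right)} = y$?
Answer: $\frac{2 \sqrt{304309990}}{365} \approx 95.586$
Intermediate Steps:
$J{\left(f \right)} = \frac{2 f}{-3 + f}$ ($J{\left(f \right)} = \frac{f + f}{-3 + f} = \frac{2 f}{-3 + f}$)
$l{\left(g \right)} = 4$ ($l{\left(g \right)} = 2 \cdot 6 \frac{1}{-3 + 6} = 2 \cdot 6 \cdot \frac{1}{3} = 4$)
$R{\left(r,G \right)} = -4 + \frac{r}{7}$ ($R{\left(r,G \right)} = \frac{r - 28}{7} = \frac{-28 + r}{7} = -4 + \frac{r}{7}$)
$\sqrt{R{\left(- \frac{707}{365},178 \right)} + 9141} = \sqrt{\left(-4 + \frac{\left(-707\right) \frac{1}{365}}{7}\right) + 9141} = \sqrt{\left(-4 + \frac{1}{7} \left(- \frac{707}{365}\right)\right) + 9141} = \sqrt{\left(-4 - \frac{101}{365}\right) + 9141} = \sqrt{- \frac{1561}{365} + 9141} = \sqrt{\frac{3334904}{365}} = \frac{2 \sqrt{304309990}}{365}$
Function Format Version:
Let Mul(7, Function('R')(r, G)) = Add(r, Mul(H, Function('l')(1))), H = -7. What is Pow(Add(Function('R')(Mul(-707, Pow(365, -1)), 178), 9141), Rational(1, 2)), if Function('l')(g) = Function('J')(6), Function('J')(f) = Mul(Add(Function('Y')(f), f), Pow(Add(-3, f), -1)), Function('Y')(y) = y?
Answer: Mul(Rational(2, 365), Pow(304309990, Rational(1, 2))) ≈ 95.586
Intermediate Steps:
Function('J')(f) = Mul(2, f, Pow(Add(-3, f), -1)) (Function('J')(f) = Mul(Add(f, f), Pow(Add(-3, f), -1)) = Mul(Mul(2, f), Pow(Add(-3, f), -1)) = Mul(2, f, Pow(Add(-3, f), -1)))
Function('l')(g) = 4 (Function('l')(g) = Mul(2, 6, Pow(Add(-3, 6), -1)) = Mul(2, 6, Pow(3, -1)) = Mul(2, 6, Rational(1, 3)) = 4)
Function('R')(r, G) = Add(-4, Mul(Rational(1, 7), r)) (Function('R')(r, G) = Mul(Rational(1, 7), Add(r, Mul(-7, 4))) = Mul(Rational(1, 7), Add(r, -28)) = Mul(Rational(1, 7), Add(-28, r)) = Add(-4, Mul(Rational(1, 7), r)))
Pow(Add(Function('R')(Mul(-707, Pow(365, -1)), 178), 9141), Rational(1, 2)) = Pow(Add(Add(-4, Mul(Rational(1, 7), Mul(-707, Pow(365, -1)))), 9141), Rational(1, 2)) = Pow(Add(Add(-4, Mul(Rational(1, 7), Mul(-707, Rational(1, 365)))), 9141), Rational(1, 2)) = Pow(Add(Add(-4, Mul(Rational(1, 7), Rational(-707, 365))), 9141), Rational(1, 2)) = Pow(Add(Add(-4, Rational(-101, 365)), 9141), Rational(1, 2)) = Pow(Add(Rational(-1561, 365), 9141), Rational(1, 2)) = Pow(Rational(3334904, 365), Rational(1, 2)) = Mul(Rational(2, 365), Pow(304309990, Rational(1, 2)))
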